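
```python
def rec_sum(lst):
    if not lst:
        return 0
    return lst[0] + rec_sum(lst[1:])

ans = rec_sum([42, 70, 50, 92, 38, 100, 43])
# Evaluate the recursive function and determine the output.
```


rec_sum([42, 70, 50, 92, 38, 100, 43])
= 42 + rec_sum([70, 50, 92, 38, 100, 43])
= 42 + 70 + rec_sum([50, 92, 38, 100, 43])
= 42 + 70 + 50 + rec_sum([92, 38, 100, 43])
= 42 + 70 + 50 + 92 + rec_sum([38, 100, 43])
= 42 + 70 + 50 + 92 + 38 + rec_sum([100, 43])
= 42 + 70 + 50 + 92 + 38 + 100 + rec_sum([43])
= 42 + 70 + 50 + 92 + 38 + 100 + 43 + rec_sum([])
= 42 + 70 + 50 + 92 + 38 + 100 + 43 + 0
= 435


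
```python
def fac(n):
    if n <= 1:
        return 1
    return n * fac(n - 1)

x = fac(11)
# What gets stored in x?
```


fac(11)
= 11 * fac(10)
= 11 * 10 * fac(9)
= 11 * 10 * 9 * fac(8)
= 11 * 10 * 9 * 8 * fac(7)
= 11 * 10 * 9 * 8 * 7 * fac(6)
= 11 * 10 * 9 * 8 * 7 * 6 * fac(5)
= 11 * 10 * 9 * 8 * 7 * 6 * 5 * fac(4)
= 11 * 10 * 9 * 8 * 7 * 6 * 5 * 4 * fac(3)
= 11 * 10 * 9 * 8 * 7 * 6 * 5 * 4 * 3 * fac(2)
= 11 * 10 * 9 * 8 * 7 * 6 * 5 * 4 * 3 * 2 * fac(1)
= 11 * 10 * 9 * 8 * 7 * 6 * 5 * 4 * 3 * 2 * 1
= 39916800


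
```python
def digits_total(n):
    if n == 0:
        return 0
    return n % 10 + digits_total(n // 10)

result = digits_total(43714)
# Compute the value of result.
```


digits_total(43714)
= 4 + digits_total(4371)
= 4 + 1 + digits_total(437)
= 4 + 1 + 7 + digits_total(43)
= 4 + 1 + 7 + 3 + digits_total(4)
= 4 + 1 + 7 + 3 + 4 + digits_total(0)
= 4 + 1 + 7 + 3 + 4 + 0
= 19


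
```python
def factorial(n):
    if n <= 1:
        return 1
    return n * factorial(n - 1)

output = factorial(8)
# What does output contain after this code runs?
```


factorial(8)
= 8 * factorial(7)
= 8 * 7 * factorial(6)
= 8 * 7 * 6 * factorial(5)
= 8 * 7 * 6 * 5 * factorial(4)
= 8 * 7 * 6 * 5 * 4 * factorial(3)
= 8 * 7 * 6 * 5 * 4 * 3 * factorial(2)
= 8 * 7 * 6 * 5 * 4 * 3 * 2 * factorial(1)
= 8 * 7 * 6 * 5 * 4 * 3 * 2 * 1
= 40320


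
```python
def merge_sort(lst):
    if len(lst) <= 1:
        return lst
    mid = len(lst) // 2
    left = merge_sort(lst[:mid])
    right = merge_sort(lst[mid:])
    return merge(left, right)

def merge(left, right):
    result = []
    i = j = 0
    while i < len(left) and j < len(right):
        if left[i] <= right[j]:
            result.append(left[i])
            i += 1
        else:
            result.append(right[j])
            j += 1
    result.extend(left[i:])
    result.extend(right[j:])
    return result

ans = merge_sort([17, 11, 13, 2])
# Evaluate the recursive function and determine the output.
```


merge_sort([17, 11, 13, 2])
Split into [17, 11] and [13, 2]
Left sorted: [11, 17]
Right sorted: [2, 13]
Merge [11, 17] and [2, 13]
= [2, 11, 13, 17]


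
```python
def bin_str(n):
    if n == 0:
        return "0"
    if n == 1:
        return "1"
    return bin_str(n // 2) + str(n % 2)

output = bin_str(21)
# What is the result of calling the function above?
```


bin_str(21)
= bin_str(10) + "1"
= bin_str(5) + "0" + "1"
= bin_str(2) + "1" + "0" + "1"
= bin_str(1) + "0" + "1" + "0" + "1"
= "1" + "0" + "1" + "0" + "1"
= "10101"


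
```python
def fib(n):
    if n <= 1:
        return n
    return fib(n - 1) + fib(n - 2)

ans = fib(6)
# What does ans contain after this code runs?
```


fib(6)
= fib(5) + fib(4)
= (fib(4) + fib(3)) + fib(4)
Computing bottom-up: fib(0)=0, fib(1)=1, fib(2)=1, fib(3)=2, fib(4)=3, fib(5)=5, fib(6)=8
= 8


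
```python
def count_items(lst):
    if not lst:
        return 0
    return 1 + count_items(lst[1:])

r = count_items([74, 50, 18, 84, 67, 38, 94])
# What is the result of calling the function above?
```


count_items([74, 50, 18, 84, 67, 38, 94])
= 1 + count_items([50, 18, 84, 67, 38, 94])
= 1 + 1 + count_items([18, 84, 67, 38, 94])
= 1 + 1 + 1 + count_items([84, 67, 38, 94])
= 1 + 1 + 1 + 1 + count_items([67, 38, 94])
= 1 + 1 + 1 + 1 + 1 + count_items([38, 94])
= 1 + 1 + 1 + 1 + 1 + 1 + count_items([94])
= 1 + 1 + 1 + 1 + 1 + 1 + 1 + count_items([])
= 1 + 1 + 1 + 1 + 1 + 1 + 1 + 0
= 7


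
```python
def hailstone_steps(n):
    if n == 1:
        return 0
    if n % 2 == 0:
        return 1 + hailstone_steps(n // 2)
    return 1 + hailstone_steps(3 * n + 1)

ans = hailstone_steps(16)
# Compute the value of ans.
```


hailstone_steps(16)
16 is even -> hailstone_steps(8)
8 is even -> hailstone_steps(4)
4 is even -> hailstone_steps(2)
2 is even -> hailstone_steps(1)
Reached 1 after 4 steps
= 4


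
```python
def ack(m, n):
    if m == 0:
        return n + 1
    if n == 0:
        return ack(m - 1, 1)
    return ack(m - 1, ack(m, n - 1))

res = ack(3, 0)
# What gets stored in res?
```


ack(3, 0)
n == 0: return ack(2, 1)
= ack(2, 1) = 5
= 5


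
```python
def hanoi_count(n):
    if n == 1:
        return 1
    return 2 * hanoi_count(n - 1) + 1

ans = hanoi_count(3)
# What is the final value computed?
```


hanoi_count(3)
= 2 * hanoi_count(2) + 1
= 2 * (2 * hanoi_count(1) + 1) + 1
Now compute bottom-up:
hanoi_count(1) = 1
hanoi_count(2) = 2 * 1 + 1 = 3
hanoi_count(3) = 2 * 3 + 1 = 7
= 7


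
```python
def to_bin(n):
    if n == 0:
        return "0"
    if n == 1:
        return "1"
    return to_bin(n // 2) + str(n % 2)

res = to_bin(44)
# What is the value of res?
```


to_bin(44)
= to_bin(22) + "0"
= to_bin(11) + "0" + "0"
= to_bin(5) + "1" + "0" + "0"
= to_bin(2) + "1" + "1" + "0" + "0"
= to_bin(1) + "0" + "1" + "1" + "0" + "0"
= "1" + "0" + "1" + "1" + "0" + "0"
= "101100"


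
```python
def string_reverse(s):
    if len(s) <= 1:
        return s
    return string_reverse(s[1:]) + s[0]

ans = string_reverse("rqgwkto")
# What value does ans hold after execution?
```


string_reverse("rqgwkto")
= string_reverse("qgwkto") + "r"
= string_reverse("gwkto") + "q" + "r"
= string_reverse("wkto") + "g" + "q" + "r"
= string_reverse("kto") + "w" + "g" + "q" + "r"
= string_reverse("to") + "k" + "w" + "g" + "q" + "r"
= string_reverse("o") + "t" + "k" + "w" + "g" + "q" + "r"
= "o" + "t" + "k" + "w" + "g" + "q" + "r"
= "otkwgqr"


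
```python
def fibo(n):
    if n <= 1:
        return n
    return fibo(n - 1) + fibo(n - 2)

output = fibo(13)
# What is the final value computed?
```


fibo(13)
= fibo(12) + fibo(11)
= (fibo(11) + fibo(10)) + fibo(11)
Computing bottom-up: fibo(0)=0, fibo(1)=1, fibo(2)=1, fibo(3)=2, fibo(4)=3, fibo(5)=5, fibo(6)=8, fibo(7)=13, fibo(8)=21, fibo(9)=34, fibo(10)=55, fibo(11)=89, fibo(12)=144, fibo(13)=233
= 233


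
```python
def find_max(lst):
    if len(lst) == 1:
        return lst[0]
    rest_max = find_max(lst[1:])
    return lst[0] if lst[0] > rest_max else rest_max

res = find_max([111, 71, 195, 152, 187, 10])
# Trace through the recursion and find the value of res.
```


find_max([111, 71, 195, 152, 187, 10])
= compare 111 with find_max([71, 195, 152, 187, 10])
= compare 71 with find_max([195, 152, 187, 10])
= compare 195 with find_max([152, 187, 10])
= compare 152 with find_max([187, 10])
= compare 187 with find_max([10])
Base: find_max([10]) = 10
compare 187 with 10: max = 187
compare 152 with 187: max = 187
compare 195 with 187: max = 195
compare 71 with 195: max = 195
compare 111 with 195: max = 195
= 195


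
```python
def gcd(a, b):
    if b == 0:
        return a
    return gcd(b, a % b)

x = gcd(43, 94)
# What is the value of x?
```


gcd(43, 94)
= gcd(94, 43 % 94) = gcd(94, 43)
= gcd(43, 94 % 43) = gcd(43, 8)
= gcd(8, 43 % 8) = gcd(8, 3)
= gcd(3, 8 % 3) = gcd(3, 2)
= gcd(2, 3 % 2) = gcd(2, 1)
= gcd(1, 2 % 1) = gcd(1, 0)
b == 0, return a = 1


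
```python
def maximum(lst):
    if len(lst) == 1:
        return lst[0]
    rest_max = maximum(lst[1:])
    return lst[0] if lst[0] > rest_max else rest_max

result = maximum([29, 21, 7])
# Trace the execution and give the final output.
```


maximum([29, 21, 7])
= compare 29 with maximum([21, 7])
= compare 21 with maximum([7])
Base: maximum([7]) = 7
compare 21 with 7: max = 21
compare 29 with 21: max = 29
= 29


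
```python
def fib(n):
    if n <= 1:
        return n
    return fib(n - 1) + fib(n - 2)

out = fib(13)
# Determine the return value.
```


fib(13)
= fib(12) + fib(11)
= (fib(11) + fib(10)) + fib(11)
Computing bottom-up: fib(0)=0, fib(1)=1, fib(2)=1, fib(3)=2, fib(4)=3, fib(5)=5, fib(6)=8, fib(7)=13, fib(8)=21, fib(9)=34, fib(10)=55, fib(11)=89, fib(12)=144, fib(13)=233
= 233


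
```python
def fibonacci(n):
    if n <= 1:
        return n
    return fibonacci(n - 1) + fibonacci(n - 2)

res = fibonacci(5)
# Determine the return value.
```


fibonacci(5)
= fibonacci(4) + fibonacci(3)
= (fibonacci(3) + fibonacci(2)) + fibonacci(3)
Computing bottom-up: fibonacci(0)=0, fibonacci(1)=1, fibonacci(2)=1, fibonacci(3)=2, fibonacci(4)=3, fibonacci(5)=5
= 5


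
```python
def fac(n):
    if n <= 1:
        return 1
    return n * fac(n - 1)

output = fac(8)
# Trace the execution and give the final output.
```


fac(8)
= 8 * fac(7)
= 8 * 7 * fac(6)
= 8 * 7 * 6 * fac(5)
= 8 * 7 * 6 * 5 * fac(4)
= 8 * 7 * 6 * 5 * 4 * fac(3)
= 8 * 7 * 6 * 5 * 4 * 3 * fac(2)
= 8 * 7 * 6 * 5 * 4 * 3 * 2 * fac(1)
= 8 * 7 * 6 * 5 * 4 * 3 * 2 * 1
= 40320


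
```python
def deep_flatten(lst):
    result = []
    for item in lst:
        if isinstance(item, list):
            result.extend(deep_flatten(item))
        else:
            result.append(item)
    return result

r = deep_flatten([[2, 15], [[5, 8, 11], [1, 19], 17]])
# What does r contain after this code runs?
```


deep_flatten([[2, 15], [[5, 8, 11], [1, 19], 17]])
Processing each element:
  [2, 15] is a list -> deep_flatten recursively -> [2, 15]
  [[5, 8, 11], [1, 19], 17] is a list -> deep_flatten recursively -> [5, 8, 11, 1, 19, 17]
= [2, 15, 5, 8, 11, 1, 19, 17]


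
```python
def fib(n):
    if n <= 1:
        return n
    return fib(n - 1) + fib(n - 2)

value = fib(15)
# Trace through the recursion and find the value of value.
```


fib(15)
= fib(14) + fib(13)
= (fib(13) + fib(12)) + fib(13)
Computing bottom-up: fib(0)=0, fib(1)=1, fib(2)=1, fib(3)=2, fib(4)=3, fib(5)=5, fib(6)=8, fib(7)=13, fib(8)=21, fib(9)=34, fib(10)=55, fib(11)=89, fib(12)=144, fib(13)=233, fib(14)=377, fib(15)=610
= 610


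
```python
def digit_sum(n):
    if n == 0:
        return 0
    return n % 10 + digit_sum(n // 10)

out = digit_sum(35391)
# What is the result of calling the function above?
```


digit_sum(35391)
= 1 + digit_sum(3539)
= 1 + 9 + digit_sum(353)
= 1 + 9 + 3 + digit_sum(35)
= 1 + 9 + 3 + 5 + digit_sum(3)
= 1 + 9 + 3 + 5 + 3 + digit_sum(0)
= 1 + 9 + 3 + 5 + 3 + 0
= 21


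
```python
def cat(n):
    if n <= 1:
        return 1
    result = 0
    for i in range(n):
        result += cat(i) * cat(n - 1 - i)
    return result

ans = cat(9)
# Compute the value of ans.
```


cat(9)
= sum of cat(i) * cat(9-1-i) for i in 0..8
First compute sub-values bottom-up:
  cat(0) = 1, cat(1) = 1
  cat(2) = 1*1 + 1*1 = 2
  cat(3) = 1*2 + 1*1 + 2*1 = 5
  cat(4) = 1*5 + 1*2 + 2*1 + 5*1 = 14
  cat(5) = 1*14 + 1*5 + 2*2 + 5*1 + 14*1 = 42
  cat(6) = 1*42 + 1*14 + 2*5 + 5*2 + 14*1 + 42*1 = 132
  cat(7) = 1*132 + 1*42 + 2*14 + 5*5 + 14*2 + 42*1 + 132*1 = 429
  cat(8) = 1*429 + 1*132 + 2*42 + 5*14 + 14*5 + 42*2 + 132*1 + 429*1 = 1430
Now cat(9):
  cat(0)*cat(8) = 1*1430 = 1430
  cat(1)*cat(7) = 1*429 = 429
  cat(2)*cat(6) = 2*132 = 264
  cat(3)*cat(5) = 5*42 = 210
  cat(4)*cat(4) = 14*14 = 196
  cat(5)*cat(3) = 42*5 = 210
  cat(6)*cat(2) = 132*2 = 264
  cat(7)*cat(1) = 429*1 = 429
  cat(8)*cat(0) = 1430*1 = 1430
= 1430 + 429 + 264 + 210 + 196 + 210 + 264 + 429 + 1430
= 4862


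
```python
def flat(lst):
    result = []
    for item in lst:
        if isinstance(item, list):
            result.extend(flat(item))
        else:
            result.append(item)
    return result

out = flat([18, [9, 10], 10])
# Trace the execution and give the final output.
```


flat([18, [9, 10], 10])
Processing each element:
  18 is not a list -> append 18
  [9, 10] is a list -> flat recursively -> [9, 10]
  10 is not a list -> append 10
= [18, 9, 10, 10]


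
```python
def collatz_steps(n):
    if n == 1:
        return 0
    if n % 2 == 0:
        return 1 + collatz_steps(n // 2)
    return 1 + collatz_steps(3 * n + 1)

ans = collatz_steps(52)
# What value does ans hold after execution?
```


collatz_steps(52)
52 is even -> collatz_steps(26)
26 is even -> collatz_steps(13)
13 is odd -> 3*13+1 = 40 -> collatz_steps(40)
40 is even -> collatz_steps(20)
20 is even -> collatz_steps(10)
10 is even -> collatz_steps(5)
5 is odd -> 3*5+1 = 16 -> collatz_steps(16)
16 is even -> collatz_steps(8)
8 is even -> collatz_steps(4)
4 is even -> collatz_steps(2)
2 is even -> collatz_steps(1)
Reached 1 after 11 steps
= 11


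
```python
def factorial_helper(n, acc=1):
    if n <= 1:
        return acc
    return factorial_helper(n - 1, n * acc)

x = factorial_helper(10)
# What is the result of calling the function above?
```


factorial_helper(10, 1)
= factorial_helper(9, 10 * 1) = factorial_helper(9, 10)
= factorial_helper(8, 9 * 10) = factorial_helper(8, 90)
= factorial_helper(7, 8 * 90) = factorial_helper(7, 720)
= factorial_helper(6, 7 * 720) = factorial_helper(6, 5040)
= factorial_helper(5, 6 * 5040) = factorial_helper(5, 30240)
= factorial_helper(4, 5 * 30240) = factorial_helper(4, 151200)
= factorial_helper(3, 4 * 151200) = factorial_helper(3, 604800)
= factorial_helper(2, 3 * 604800) = factorial_helper(2, 1814400)
= factorial_helper(1, 2 * 1814400) = factorial_helper(1, 3628800)
n <= 1, return acc = 3628800


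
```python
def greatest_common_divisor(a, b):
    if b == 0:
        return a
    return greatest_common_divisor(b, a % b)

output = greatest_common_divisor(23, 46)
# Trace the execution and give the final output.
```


greatest_common_divisor(23, 46)
= greatest_common_divisor(46, 23 % 46) = greatest_common_divisor(46, 23)
= greatest_common_divisor(23, 46 % 23) = greatest_common_divisor(23, 0)
b == 0, return a = 23


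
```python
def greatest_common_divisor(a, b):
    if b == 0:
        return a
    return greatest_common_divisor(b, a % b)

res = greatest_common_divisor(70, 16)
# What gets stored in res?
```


greatest_common_divisor(70, 16)
= greatest_common_divisor(16, 70 % 16) = greatest_common_divisor(16, 6)
= greatest_common_divisor(6, 16 % 6) = greatest_common_divisor(6, 4)
= greatest_common_divisor(4, 6 % 4) = greatest_common_divisor(4, 2)
= greatest_common_divisor(2, 4 % 2) = greatest_common_divisor(2, 0)
b == 0, return a = 2


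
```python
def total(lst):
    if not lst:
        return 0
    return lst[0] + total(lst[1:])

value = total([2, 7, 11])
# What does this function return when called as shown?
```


total([2, 7, 11])
= 2 + total([7, 11])
= 2 + 7 + total([11])
= 2 + 7 + 11 + total([])
= 2 + 7 + 11 + 0
= 20


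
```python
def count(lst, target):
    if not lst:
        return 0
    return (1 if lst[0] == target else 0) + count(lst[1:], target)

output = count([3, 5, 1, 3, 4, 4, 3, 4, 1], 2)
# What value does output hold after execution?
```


count([3, 5, 1, 3, 4, 4, 3, 4, 1], 2)
lst[0]=3 != 2: 0 + count([5, 1, 3, 4, 4, 3, 4, 1], 2)
lst[0]=5 != 2: 0 + count([1, 3, 4, 4, 3, 4, 1], 2)
lst[0]=1 != 2: 0 + count([3, 4, 4, 3, 4, 1], 2)
lst[0]=3 != 2: 0 + count([4, 4, 3, 4, 1], 2)
lst[0]=4 != 2: 0 + count([4, 3, 4, 1], 2)
lst[0]=4 != 2: 0 + count([3, 4, 1], 2)
lst[0]=3 != 2: 0 + count([4, 1], 2)
lst[0]=4 != 2: 0 + count([1], 2)
lst[0]=1 != 2: 0 + count([], 2)
= 0


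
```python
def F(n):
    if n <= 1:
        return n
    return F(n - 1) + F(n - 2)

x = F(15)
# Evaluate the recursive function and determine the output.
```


F(15)
= F(14) + F(13)
= (F(13) + F(12)) + F(13)
Computing bottom-up: F(0)=0, F(1)=1, F(2)=1, F(3)=2, F(4)=3, F(5)=5, F(6)=8, F(7)=13, F(8)=21, F(9)=34, F(10)=55, F(11)=89, F(12)=144, F(13)=233, F(14)=377, F(15)=610
= 610


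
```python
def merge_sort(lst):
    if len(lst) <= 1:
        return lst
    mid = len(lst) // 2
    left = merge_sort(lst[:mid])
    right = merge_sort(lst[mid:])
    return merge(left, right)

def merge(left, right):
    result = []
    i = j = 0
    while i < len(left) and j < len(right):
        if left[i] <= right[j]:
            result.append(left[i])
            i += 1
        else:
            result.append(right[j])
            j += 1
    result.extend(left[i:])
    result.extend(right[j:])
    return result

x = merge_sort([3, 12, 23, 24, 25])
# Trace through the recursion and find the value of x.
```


merge_sort([3, 12, 23, 24, 25])
Split into [3, 12] and [23, 24, 25]
Left sorted: [3, 12]
Right sorted: [23, 24, 25]
Merge [3, 12] and [23, 24, 25]
= [3, 12, 23, 24, 25]


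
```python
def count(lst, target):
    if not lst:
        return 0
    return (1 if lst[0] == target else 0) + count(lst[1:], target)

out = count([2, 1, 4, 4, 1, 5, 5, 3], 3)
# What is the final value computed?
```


count([2, 1, 4, 4, 1, 5, 5, 3], 3)
lst[0]=2 != 3: 0 + count([1, 4, 4, 1, 5, 5, 3], 3)
lst[0]=1 != 3: 0 + count([4, 4, 1, 5, 5, 3], 3)
lst[0]=4 != 3: 0 + count([4, 1, 5, 5, 3], 3)
lst[0]=4 != 3: 0 + count([1, 5, 5, 3], 3)
lst[0]=1 != 3: 0 + count([5, 5, 3], 3)
lst[0]=5 != 3: 0 + count([5, 3], 3)
lst[0]=5 != 3: 0 + count([3], 3)
lst[0]=3 == 3: 1 + count([], 3)
= 1


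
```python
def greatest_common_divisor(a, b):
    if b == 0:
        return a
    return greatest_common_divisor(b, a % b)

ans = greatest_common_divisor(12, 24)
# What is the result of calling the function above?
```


greatest_common_divisor(12, 24)
= greatest_common_divisor(24, 12 % 24) = greatest_common_divisor(24, 12)
= greatest_common_divisor(12, 24 % 12) = greatest_common_divisor(12, 0)
b == 0, return a = 12


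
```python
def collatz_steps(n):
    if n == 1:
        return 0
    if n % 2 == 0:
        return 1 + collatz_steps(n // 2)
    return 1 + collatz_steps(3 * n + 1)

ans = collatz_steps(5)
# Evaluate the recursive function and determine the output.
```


collatz_steps(5)
5 is odd -> 3*5+1 = 16 -> collatz_steps(16)
16 is even -> collatz_steps(8)
8 is even -> collatz_steps(4)
4 is even -> collatz_steps(2)
2 is even -> collatz_steps(1)
Reached 1 after 5 steps
= 5


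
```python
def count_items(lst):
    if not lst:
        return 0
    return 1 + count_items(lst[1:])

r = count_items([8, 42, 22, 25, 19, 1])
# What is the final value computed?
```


count_items([8, 42, 22, 25, 19, 1])
= 1 + count_items([42, 22, 25, 19, 1])
= 1 + 1 + count_items([22, 25, 19, 1])
= 1 + 1 + 1 + count_items([25, 19, 1])
= 1 + 1 + 1 + 1 + count_items([19, 1])
= 1 + 1 + 1 + 1 + 1 + count_items([1])
= 1 + 1 + 1 + 1 + 1 + 1 + count_items([])
= 1 + 1 + 1 + 1 + 1 + 1 + 0
= 6


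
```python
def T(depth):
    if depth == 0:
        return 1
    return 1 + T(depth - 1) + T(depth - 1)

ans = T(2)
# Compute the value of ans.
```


T(2)
= 1 + T(1) + T(1)
= 1 + 2 * T(1)
T(k) = 2^(k+1) - 1
T(0) = 1
T(1) = 3
T(2) = 7
T(2) = 2^3 - 1 = 7


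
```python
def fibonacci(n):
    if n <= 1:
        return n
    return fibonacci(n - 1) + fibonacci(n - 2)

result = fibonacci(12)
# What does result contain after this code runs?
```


fibonacci(12)
= fibonacci(11) + fibonacci(10)
= (fibonacci(10) + fibonacci(9)) + fibonacci(10)
Computing bottom-up: fibonacci(0)=0, fibonacci(1)=1, fibonacci(2)=1, fibonacci(3)=2, fibonacci(4)=3, fibonacci(5)=5, fibonacci(6)=8, fibonacci(7)=13, fibonacci(8)=21, fibonacci(9)=34, fibonacci(10)=55, fibonacci(11)=89, fibonacci(12)=144
= 144


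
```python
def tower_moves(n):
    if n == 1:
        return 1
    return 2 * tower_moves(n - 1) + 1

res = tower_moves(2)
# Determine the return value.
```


tower_moves(2)
= 2 * tower_moves(1) + 1
Now compute bottom-up:
tower_moves(1) = 1
tower_moves(2) = 2 * 1 + 1 = 3
= 3


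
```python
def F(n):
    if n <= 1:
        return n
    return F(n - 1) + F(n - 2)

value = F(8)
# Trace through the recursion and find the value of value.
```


F(8)
= F(7) + F(6)
= (F(6) + F(5)) + F(6)
Computing bottom-up: F(0)=0, F(1)=1, F(2)=1, F(3)=2, F(4)=3, F(5)=5, F(6)=8, F(7)=13, F(8)=21
= 21


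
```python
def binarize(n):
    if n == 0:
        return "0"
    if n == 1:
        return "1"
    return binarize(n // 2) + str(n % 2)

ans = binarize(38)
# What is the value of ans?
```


binarize(38)
= binarize(19) + "0"
= binarize(9) + "1" + "0"
= binarize(4) + "1" + "1" + "0"
= binarize(2) + "0" + "1" + "1" + "0"
= binarize(1) + "0" + "0" + "1" + "1" + "0"
= "1" + "0" + "0" + "1" + "1" + "0"
= "100110"


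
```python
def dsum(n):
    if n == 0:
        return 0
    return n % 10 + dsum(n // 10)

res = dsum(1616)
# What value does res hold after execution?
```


dsum(1616)
= 6 + dsum(161)
= 6 + 1 + dsum(16)
= 6 + 1 + 6 + dsum(1)
= 6 + 1 + 6 + 1 + dsum(0)
= 6 + 1 + 6 + 1 + 0
= 14


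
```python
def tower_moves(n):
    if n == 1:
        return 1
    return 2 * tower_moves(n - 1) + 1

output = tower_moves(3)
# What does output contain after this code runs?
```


tower_moves(3)
= 2 * tower_moves(2) + 1
= 2 * (2 * tower_moves(1) + 1) + 1
Now compute bottom-up:
tower_moves(1) = 1
tower_moves(2) = 2 * 1 + 1 = 3
tower_moves(3) = 2 * 3 + 1 = 7
= 7


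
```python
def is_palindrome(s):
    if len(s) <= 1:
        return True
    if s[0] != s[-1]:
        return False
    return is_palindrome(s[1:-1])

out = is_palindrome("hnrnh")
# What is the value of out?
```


is_palindrome("hnrnh")
"hnrnh": s[0]='h' == s[-1]='h' -> is_palindrome("nrn")
"nrn": s[0]='n' == s[-1]='n' -> is_palindrome("r")
"r": len <= 1 -> True
= True


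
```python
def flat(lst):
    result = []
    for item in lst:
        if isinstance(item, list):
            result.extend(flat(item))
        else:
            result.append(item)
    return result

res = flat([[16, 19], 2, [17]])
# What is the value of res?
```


flat([[16, 19], 2, [17]])
Processing each element:
  [16, 19] is a list -> flat recursively -> [16, 19]
  2 is not a list -> append 2
  [17] is a list -> flat recursively -> [17]
= [16, 19, 2, 17]


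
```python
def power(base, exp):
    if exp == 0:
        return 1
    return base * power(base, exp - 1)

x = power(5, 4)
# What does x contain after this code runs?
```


power(5, 4)
= 5 * power(5, 3)
= 5 * 5 * power(5, 2)
= 5 * 5 * 5 * power(5, 1)
= 5 * 5 * 5 * 5 * power(5, 0)
= 5 * 5 * 5 * 5 * 1
= 625


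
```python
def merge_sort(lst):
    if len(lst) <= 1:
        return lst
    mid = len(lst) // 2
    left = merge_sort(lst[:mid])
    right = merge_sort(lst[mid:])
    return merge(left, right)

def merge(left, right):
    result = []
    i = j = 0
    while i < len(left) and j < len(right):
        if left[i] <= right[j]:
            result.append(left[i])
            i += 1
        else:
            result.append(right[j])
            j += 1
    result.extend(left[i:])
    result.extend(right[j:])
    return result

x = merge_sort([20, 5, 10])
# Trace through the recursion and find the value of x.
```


merge_sort([20, 5, 10])
Split into [20] and [5, 10]
Left sorted: [20]
Right sorted: [5, 10]
Merge [20] and [5, 10]
= [5, 10, 20]


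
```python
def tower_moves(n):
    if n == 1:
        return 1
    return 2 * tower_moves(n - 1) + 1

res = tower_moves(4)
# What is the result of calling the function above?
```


tower_moves(4)
= 2 * tower_moves(3) + 1
= 2 * (2 * tower_moves(2) + 1) + 1
= 2 * (2 * (2 * tower_moves(1) + 1) + 1) + 1
Now compute bottom-up:
tower_moves(1) = 1
tower_moves(2) = 2 * 1 + 1 = 3
tower_moves(3) = 2 * 3 + 1 = 7
tower_moves(4) = 2 * 7 + 1 = 15
= 15


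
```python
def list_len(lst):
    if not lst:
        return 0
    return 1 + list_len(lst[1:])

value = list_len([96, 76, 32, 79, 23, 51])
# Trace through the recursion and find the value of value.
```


list_len([96, 76, 32, 79, 23, 51])
= 1 + list_len([76, 32, 79, 23, 51])
= 1 + 1 + list_len([32, 79, 23, 51])
= 1 + 1 + 1 + list_len([79, 23, 51])
= 1 + 1 + 1 + 1 + list_len([23, 51])
= 1 + 1 + 1 + 1 + 1 + list_len([51])
= 1 + 1 + 1 + 1 + 1 + 1 + list_len([])
= 1 + 1 + 1 + 1 + 1 + 1 + 0
= 6


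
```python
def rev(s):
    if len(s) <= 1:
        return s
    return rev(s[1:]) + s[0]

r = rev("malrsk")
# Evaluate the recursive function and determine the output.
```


rev("malrsk")
= rev("alrsk") + "m"
= rev("lrsk") + "a" + "m"
= rev("rsk") + "l" + "a" + "m"
= rev("sk") + "r" + "l" + "a" + "m"
= rev("k") + "s" + "r" + "l" + "a" + "m"
= "k" + "s" + "r" + "l" + "a" + "m"
= "ksrlam"


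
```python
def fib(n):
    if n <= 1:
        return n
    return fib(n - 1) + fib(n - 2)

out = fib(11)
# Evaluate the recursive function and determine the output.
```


fib(11)
= fib(10) + fib(9)
= (fib(9) + fib(8)) + fib(9)
Computing bottom-up: fib(0)=0, fib(1)=1, fib(2)=1, fib(3)=2, fib(4)=3, fib(5)=5, fib(6)=8, fib(7)=13, fib(8)=21, fib(9)=34, fib(10)=55, fib(11)=89
= 89


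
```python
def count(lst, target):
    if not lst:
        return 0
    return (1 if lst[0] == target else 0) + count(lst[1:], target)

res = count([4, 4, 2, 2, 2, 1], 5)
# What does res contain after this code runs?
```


count([4, 4, 2, 2, 2, 1], 5)
lst[0]=4 != 5: 0 + count([4, 2, 2, 2, 1], 5)
lst[0]=4 != 5: 0 + count([2, 2, 2, 1], 5)
lst[0]=2 != 5: 0 + count([2, 2, 1], 5)
lst[0]=2 != 5: 0 + count([2, 1], 5)
lst[0]=2 != 5: 0 + count([1], 5)
lst[0]=1 != 5: 0 + count([], 5)
= 0


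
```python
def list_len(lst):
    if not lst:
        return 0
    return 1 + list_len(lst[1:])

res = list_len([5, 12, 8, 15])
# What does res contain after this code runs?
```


list_len([5, 12, 8, 15])
= 1 + list_len([12, 8, 15])
= 1 + 1 + list_len([8, 15])
= 1 + 1 + 1 + list_len([15])
= 1 + 1 + 1 + 1 + list_len([])
= 1 + 1 + 1 + 1 + 0
= 4


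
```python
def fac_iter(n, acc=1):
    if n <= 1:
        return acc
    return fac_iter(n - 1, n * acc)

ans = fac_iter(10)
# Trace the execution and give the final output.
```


fac_iter(10, 1)
= fac_iter(9, 10 * 1) = fac_iter(9, 10)
= fac_iter(8, 9 * 10) = fac_iter(8, 90)
= fac_iter(7, 8 * 90) = fac_iter(7, 720)
= fac_iter(6, 7 * 720) = fac_iter(6, 5040)
= fac_iter(5, 6 * 5040) = fac_iter(5, 30240)
= fac_iter(4, 5 * 30240) = fac_iter(4, 151200)
= fac_iter(3, 4 * 151200) = fac_iter(3, 604800)
= fac_iter(2, 3 * 604800) = fac_iter(2, 1814400)
= fac_iter(1, 2 * 1814400) = fac_iter(1, 3628800)
n <= 1, return acc = 3628800


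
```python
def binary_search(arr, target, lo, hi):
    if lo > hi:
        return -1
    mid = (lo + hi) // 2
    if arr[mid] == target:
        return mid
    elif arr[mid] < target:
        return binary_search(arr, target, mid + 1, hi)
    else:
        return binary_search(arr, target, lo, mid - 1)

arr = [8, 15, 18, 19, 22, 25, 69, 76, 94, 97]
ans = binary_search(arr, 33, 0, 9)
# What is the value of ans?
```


binary_search(arr, 33, 0, 9)
lo=0, hi=9, mid=4, arr[mid]=22
22 < 33, search right half
lo=5, hi=9, mid=7, arr[mid]=76
76 > 33, search left half
lo=5, hi=6, mid=5, arr[mid]=25
25 < 33, search right half
lo=6, hi=6, mid=6, arr[mid]=69
69 > 33, search left half
lo > hi, target not found, return -1
= -1


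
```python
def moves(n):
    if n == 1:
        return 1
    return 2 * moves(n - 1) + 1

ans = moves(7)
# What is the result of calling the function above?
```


moves(7)
= 2 * moves(6) + 1
= 2 * (2 * moves(5) + 1) + 1
= 2 * (2 * (2 * moves(4) + 1) + 1) + 1
= 2 * (2 * (2 * (2 * moves(3) + 1) + 1) + 1) + 1
= 2 * (2 * (2 * (2 * (2 * moves(2) + 1) + 1) + 1) + 1) + 1
= 2 * (2 * (2 * (2 * (2 * (2 * moves(1) + 1) + 1) + 1) + 1) + 1) + 1
Now compute bottom-up:
moves(1) = 1
moves(2) = 2 * 1 + 1 = 3
moves(3) = 2 * 3 + 1 = 7
moves(4) = 2 * 7 + 1 = 15
moves(5) = 2 * 15 + 1 = 31
moves(6) = 2 * 31 + 1 = 63
moves(7) = 2 * 63 + 1 = 127
= 127


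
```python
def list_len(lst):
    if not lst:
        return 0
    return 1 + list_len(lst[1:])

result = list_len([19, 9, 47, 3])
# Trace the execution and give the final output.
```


list_len([19, 9, 47, 3])
= 1 + list_len([9, 47, 3])
= 1 + 1 + list_len([47, 3])
= 1 + 1 + 1 + list_len([3])
= 1 + 1 + 1 + 1 + list_len([])
= 1 + 1 + 1 + 1 + 0
= 4


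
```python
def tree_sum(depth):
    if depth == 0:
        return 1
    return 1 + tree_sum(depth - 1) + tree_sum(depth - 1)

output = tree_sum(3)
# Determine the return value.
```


tree_sum(3)
= 1 + tree_sum(2) + tree_sum(2)
= 1 + 2 * tree_sum(2)
tree_sum(k) = 2^(k+1) - 1
tree_sum(0) = 1
tree_sum(1) = 3
tree_sum(2) = 7
tree_sum(3) = 15
tree_sum(3) = 2^4 - 1 = 15


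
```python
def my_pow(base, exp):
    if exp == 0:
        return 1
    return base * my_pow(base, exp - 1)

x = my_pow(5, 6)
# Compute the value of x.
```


my_pow(5, 6)
= 5 * my_pow(5, 5)
= 5 * 5 * my_pow(5, 4)
= 5 * 5 * 5 * my_pow(5, 3)
= 5 * 5 * 5 * 5 * my_pow(5, 2)
= 5 * 5 * 5 * 5 * 5 * my_pow(5, 1)
= 5 * 5 * 5 * 5 * 5 * 5 * my_pow(5, 0)
= 5 * 5 * 5 * 5 * 5 * 5 * 1
= 15625


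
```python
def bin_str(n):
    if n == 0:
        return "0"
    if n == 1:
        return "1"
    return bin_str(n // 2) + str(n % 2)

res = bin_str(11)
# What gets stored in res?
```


bin_str(11)
= bin_str(5) + "1"
= bin_str(2) + "1" + "1"
= bin_str(1) + "0" + "1" + "1"
= "1" + "0" + "1" + "1"
= "1011"


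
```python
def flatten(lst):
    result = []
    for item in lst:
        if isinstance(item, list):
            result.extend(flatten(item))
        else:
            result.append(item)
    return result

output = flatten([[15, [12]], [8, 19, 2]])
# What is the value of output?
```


flatten([[15, [12]], [8, 19, 2]])
Processing each element:
  [15, [12]] is a list -> flatten recursively -> [15, 12]
  [8, 19, 2] is a list -> flatten recursively -> [8, 19, 2]
= [15, 12, 8, 19, 2]


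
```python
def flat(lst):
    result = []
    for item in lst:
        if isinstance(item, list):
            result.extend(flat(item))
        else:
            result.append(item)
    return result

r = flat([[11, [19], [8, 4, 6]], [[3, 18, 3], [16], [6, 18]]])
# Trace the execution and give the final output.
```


flat([[11, [19], [8, 4, 6]], [[3, 18, 3], [16], [6, 18]]])
Processing each element:
  [11, [19], [8, 4, 6]] is a list -> flat recursively -> [11, 19, 8, 4, 6]
  [[3, 18, 3], [16], [6, 18]] is a list -> flat recursively -> [3, 18, 3, 16, 6, 18]
= [11, 19, 8, 4, 6, 3, 18, 3, 16, 6, 18]


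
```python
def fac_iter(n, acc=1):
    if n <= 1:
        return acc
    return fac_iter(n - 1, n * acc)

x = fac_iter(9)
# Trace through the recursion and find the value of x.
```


fac_iter(9, 1)
= fac_iter(8, 9 * 1) = fac_iter(8, 9)
= fac_iter(7, 8 * 9) = fac_iter(7, 72)
= fac_iter(6, 7 * 72) = fac_iter(6, 504)
= fac_iter(5, 6 * 504) = fac_iter(5, 3024)
= fac_iter(4, 5 * 3024) = fac_iter(4, 15120)
= fac_iter(3, 4 * 15120) = fac_iter(3, 60480)
= fac_iter(2, 3 * 60480) = fac_iter(2, 181440)
= fac_iter(1, 2 * 181440) = fac_iter(1, 362880)
n <= 1, return acc = 362880


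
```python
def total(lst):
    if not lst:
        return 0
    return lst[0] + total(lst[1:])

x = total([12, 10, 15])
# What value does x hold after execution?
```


total([12, 10, 15])
= 12 + total([10, 15])
= 12 + 10 + total([15])
= 12 + 10 + 15 + total([])
= 12 + 10 + 15 + 0
= 37


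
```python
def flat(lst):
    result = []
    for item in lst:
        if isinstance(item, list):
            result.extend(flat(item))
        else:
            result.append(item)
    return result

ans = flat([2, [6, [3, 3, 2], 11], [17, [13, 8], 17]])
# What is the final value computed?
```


flat([2, [6, [3, 3, 2], 11], [17, [13, 8], 17]])
Processing each element:
  2 is not a list -> append 2
  [6, [3, 3, 2], 11] is a list -> flat recursively -> [6, 3, 3, 2, 11]
  [17, [13, 8], 17] is a list -> flat recursively -> [17, 13, 8, 17]
= [2, 6, 3, 3, 2, 11, 17, 13, 8, 17]


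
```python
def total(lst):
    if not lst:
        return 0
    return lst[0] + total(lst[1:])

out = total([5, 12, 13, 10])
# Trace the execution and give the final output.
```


total([5, 12, 13, 10])
= 5 + total([12, 13, 10])
= 5 + 12 + total([13, 10])
= 5 + 12 + 13 + total([10])
= 5 + 12 + 13 + 10 + total([])
= 5 + 12 + 13 + 10 + 0
= 40


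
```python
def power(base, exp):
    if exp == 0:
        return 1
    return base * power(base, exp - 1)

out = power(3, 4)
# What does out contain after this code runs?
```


power(3, 4)
= 3 * power(3, 3)
= 3 * 3 * power(3, 2)
= 3 * 3 * 3 * power(3, 1)
= 3 * 3 * 3 * 3 * power(3, 0)
= 3 * 3 * 3 * 3 * 1
= 81


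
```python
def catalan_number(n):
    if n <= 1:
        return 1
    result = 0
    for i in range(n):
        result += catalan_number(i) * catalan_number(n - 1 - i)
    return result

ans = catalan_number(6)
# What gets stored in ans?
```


catalan_number(6)
= sum of catalan_number(i) * catalan_number(6-1-i) for i in 0..5
First compute sub-values bottom-up:
  catalan_number(0) = 1, catalan_number(1) = 1
  catalan_number(2) = 1*1 + 1*1 = 2
  catalan_number(3) = 1*2 + 1*1 + 2*1 = 5
  catalan_number(4) = 1*5 + 1*2 + 2*1 + 5*1 = 14
  catalan_number(5) = 1*14 + 1*5 + 2*2 + 5*1 + 14*1 = 42
Now catalan_number(6):
  catalan_number(0)*catalan_number(5) = 1*42 = 42
  catalan_number(1)*catalan_number(4) = 1*14 = 14
  catalan_number(2)*catalan_number(3) = 2*5 = 10
  catalan_number(3)*catalan_number(2) = 5*2 = 10
  catalan_number(4)*catalan_number(1) = 14*1 = 14
  catalan_number(5)*catalan_number(0) = 42*1 = 42
= 42 + 14 + 10 + 10 + 14 + 42
= 132


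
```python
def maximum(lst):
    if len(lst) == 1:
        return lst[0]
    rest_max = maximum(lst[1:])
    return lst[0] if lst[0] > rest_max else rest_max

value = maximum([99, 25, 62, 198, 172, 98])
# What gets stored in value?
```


maximum([99, 25, 62, 198, 172, 98])
= compare 99 with maximum([25, 62, 198, 172, 98])
= compare 25 with maximum([62, 198, 172, 98])
= compare 62 with maximum([198, 172, 98])
= compare 198 with maximum([172, 98])
= compare 172 with maximum([98])
Base: maximum([98]) = 98
compare 172 with 98: max = 172
compare 198 with 172: max = 198
compare 62 with 198: max = 198
compare 25 with 198: max = 198
compare 99 with 198: max = 198
= 198


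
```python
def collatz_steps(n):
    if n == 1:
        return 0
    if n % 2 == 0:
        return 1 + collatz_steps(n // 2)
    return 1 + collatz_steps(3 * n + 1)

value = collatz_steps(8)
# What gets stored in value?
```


collatz_steps(8)
8 is even -> collatz_steps(4)
4 is even -> collatz_steps(2)
2 is even -> collatz_steps(1)
Reached 1 after 3 steps
= 3


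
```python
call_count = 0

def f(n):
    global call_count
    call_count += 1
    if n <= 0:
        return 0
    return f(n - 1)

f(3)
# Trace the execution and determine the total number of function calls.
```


f(3) calls f(2) calls ... calls f(0)
Total calls: 3 + 1 (for base case) = 4


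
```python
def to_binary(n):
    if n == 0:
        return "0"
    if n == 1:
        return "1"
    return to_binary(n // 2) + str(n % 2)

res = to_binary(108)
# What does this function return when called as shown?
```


to_binary(108)
= to_binary(54) + "0"
= to_binary(27) + "0" + "0"
= to_binary(13) + "1" + "0" + "0"
= to_binary(6) + "1" + "1" + "0" + "0"
= to_binary(3) + "0" + "1" + "1" + "0" + "0"
= to_binary(1) + "1" + "0" + "1" + "1" + "0" + "0"
= "1" + "1" + "0" + "1" + "1" + "0" + "0"
= "1101100"


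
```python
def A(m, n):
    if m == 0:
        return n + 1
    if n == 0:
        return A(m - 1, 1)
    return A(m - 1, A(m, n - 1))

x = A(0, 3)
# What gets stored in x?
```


A(0, 3)
m == 0: return 3 + 1 = 4
= 4


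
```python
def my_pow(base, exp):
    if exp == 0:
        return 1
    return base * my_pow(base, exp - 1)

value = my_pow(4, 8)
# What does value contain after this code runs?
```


my_pow(4, 8)
= 4 * my_pow(4, 7)
= 4 * 4 * my_pow(4, 6)
= 4 * 4 * 4 * my_pow(4, 5)
= 4 * 4 * 4 * 4 * my_pow(4, 4)
= 4 * 4 * 4 * 4 * 4 * my_pow(4, 3)
= 4 * 4 * 4 * 4 * 4 * 4 * my_pow(4, 2)
= 4 * 4 * 4 * 4 * 4 * 4 * 4 * my_pow(4, 1)
= 4 * 4 * 4 * 4 * 4 * 4 * 4 * 4 * my_pow(4, 0)
= 4 * 4 * 4 * 4 * 4 * 4 * 4 * 4 * 1
= 65536


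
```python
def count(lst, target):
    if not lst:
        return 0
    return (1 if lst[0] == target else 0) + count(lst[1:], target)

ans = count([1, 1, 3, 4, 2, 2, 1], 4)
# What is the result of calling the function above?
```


count([1, 1, 3, 4, 2, 2, 1], 4)
lst[0]=1 != 4: 0 + count([1, 3, 4, 2, 2, 1], 4)
lst[0]=1 != 4: 0 + count([3, 4, 2, 2, 1], 4)
lst[0]=3 != 4: 0 + count([4, 2, 2, 1], 4)
lst[0]=4 == 4: 1 + count([2, 2, 1], 4)
lst[0]=2 != 4: 0 + count([2, 1], 4)
lst[0]=2 != 4: 0 + count([1], 4)
lst[0]=1 != 4: 0 + count([], 4)
= 1


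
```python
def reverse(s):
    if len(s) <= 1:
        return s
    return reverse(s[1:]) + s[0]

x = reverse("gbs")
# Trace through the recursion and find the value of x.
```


reverse("gbs")
= reverse("bs") + "g"
= reverse("s") + "b" + "g"
= "s" + "b" + "g"
= "sbg"


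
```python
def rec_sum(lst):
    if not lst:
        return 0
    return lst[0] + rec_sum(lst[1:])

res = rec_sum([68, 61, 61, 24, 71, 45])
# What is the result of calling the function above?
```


rec_sum([68, 61, 61, 24, 71, 45])
= 68 + rec_sum([61, 61, 24, 71, 45])
= 68 + 61 + rec_sum([61, 24, 71, 45])
= 68 + 61 + 61 + rec_sum([24, 71, 45])
= 68 + 61 + 61 + 24 + rec_sum([71, 45])
= 68 + 61 + 61 + 24 + 71 + rec_sum([45])
= 68 + 61 + 61 + 24 + 71 + 45 + rec_sum([])
= 68 + 61 + 61 + 24 + 71 + 45 + 0
= 330


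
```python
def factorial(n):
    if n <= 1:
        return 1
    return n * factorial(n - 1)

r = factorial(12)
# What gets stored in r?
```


factorial(12)
= 12 * factorial(11)
= 12 * 11 * factorial(10)
= 12 * 11 * 10 * factorial(9)
= 12 * 11 * 10 * 9 * factorial(8)
= 12 * 11 * 10 * 9 * 8 * factorial(7)
= 12 * 11 * 10 * 9 * 8 * 7 * factorial(6)
= 12 * 11 * 10 * 9 * 8 * 7 * 6 * factorial(5)
= 12 * 11 * 10 * 9 * 8 * 7 * 6 * 5 * factorial(4)
= 12 * 11 * 10 * 9 * 8 * 7 * 6 * 5 * 4 * factorial(3)
= 12 * 11 * 10 * 9 * 8 * 7 * 6 * 5 * 4 * 3 * factorial(2)
= 12 * 11 * 10 * 9 * 8 * 7 * 6 * 5 * 4 * 3 * 2 * factorial(1)
= 12 * 11 * 10 * 9 * 8 * 7 * 6 * 5 * 4 * 3 * 2 * 1
= 479001600


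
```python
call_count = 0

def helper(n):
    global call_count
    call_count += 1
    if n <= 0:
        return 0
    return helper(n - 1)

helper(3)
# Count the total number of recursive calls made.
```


helper(3) calls helper(2) calls ... calls helper(0)
Total calls: 3 + 1 (for base case) = 4


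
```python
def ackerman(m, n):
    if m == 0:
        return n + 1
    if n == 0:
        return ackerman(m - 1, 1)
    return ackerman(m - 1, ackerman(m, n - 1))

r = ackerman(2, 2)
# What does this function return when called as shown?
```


ackerman(2, 2)
= ackerman(1, ackerman(2, 1))
First compute ackerman(2, 1) = 5
= ackerman(1, 5)
= 7


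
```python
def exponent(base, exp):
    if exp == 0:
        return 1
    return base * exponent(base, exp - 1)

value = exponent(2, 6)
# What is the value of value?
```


exponent(2, 6)
= 2 * exponent(2, 5)
= 2 * 2 * exponent(2, 4)
= 2 * 2 * 2 * exponent(2, 3)
= 2 * 2 * 2 * 2 * exponent(2, 2)
= 2 * 2 * 2 * 2 * 2 * exponent(2, 1)
= 2 * 2 * 2 * 2 * 2 * 2 * exponent(2, 0)
= 2 * 2 * 2 * 2 * 2 * 2 * 1
= 64


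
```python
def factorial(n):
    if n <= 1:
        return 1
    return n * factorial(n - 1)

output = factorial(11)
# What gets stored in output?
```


factorial(11)
= 11 * factorial(10)
= 11 * 10 * factorial(9)
= 11 * 10 * 9 * factorial(8)
= 11 * 10 * 9 * 8 * factorial(7)
= 11 * 10 * 9 * 8 * 7 * factorial(6)
= 11 * 10 * 9 * 8 * 7 * 6 * factorial(5)
= 11 * 10 * 9 * 8 * 7 * 6 * 5 * factorial(4)
= 11 * 10 * 9 * 8 * 7 * 6 * 5 * 4 * factorial(3)
= 11 * 10 * 9 * 8 * 7 * 6 * 5 * 4 * 3 * factorial(2)
= 11 * 10 * 9 * 8 * 7 * 6 * 5 * 4 * 3 * 2 * factorial(1)
= 11 * 10 * 9 * 8 * 7 * 6 * 5 * 4 * 3 * 2 * 1
= 39916800


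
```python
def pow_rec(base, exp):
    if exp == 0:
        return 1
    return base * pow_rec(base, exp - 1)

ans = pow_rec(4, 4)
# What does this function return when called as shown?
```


pow_rec(4, 4)
= 4 * pow_rec(4, 3)
= 4 * 4 * pow_rec(4, 2)
= 4 * 4 * 4 * pow_rec(4, 1)
= 4 * 4 * 4 * 4 * pow_rec(4, 0)
= 4 * 4 * 4 * 4 * 1
= 256


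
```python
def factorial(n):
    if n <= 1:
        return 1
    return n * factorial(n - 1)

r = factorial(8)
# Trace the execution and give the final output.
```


factorial(8)
= 8 * factorial(7)
= 8 * 7 * factorial(6)
= 8 * 7 * 6 * factorial(5)
= 8 * 7 * 6 * 5 * factorial(4)
= 8 * 7 * 6 * 5 * 4 * factorial(3)
= 8 * 7 * 6 * 5 * 4 * 3 * factorial(2)
= 8 * 7 * 6 * 5 * 4 * 3 * 2 * factorial(1)
= 8 * 7 * 6 * 5 * 4 * 3 * 2 * 1
= 40320
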